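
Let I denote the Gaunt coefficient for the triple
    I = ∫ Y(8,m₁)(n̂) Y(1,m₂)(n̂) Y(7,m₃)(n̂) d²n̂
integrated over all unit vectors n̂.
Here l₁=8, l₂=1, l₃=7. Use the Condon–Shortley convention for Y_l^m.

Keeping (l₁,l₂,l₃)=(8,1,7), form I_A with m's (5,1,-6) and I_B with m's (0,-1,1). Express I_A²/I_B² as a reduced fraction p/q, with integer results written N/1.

Same 8,1,7: normalisation and zero-m 3j drop out of the ratio.
A: Δ: 2! 14! 0! / 17! → 1/2040; sum: t=2:+1/12454041600 = 1/12454041600; 3j²(8 1 7; 5 1 -6) = Δ·Π!·Σ² = 1/680  (sign -1)
B: Δ: 2! 14! 0! / 17! → 1/2040; sum: t=0:+1/58060800 = 1/58060800; 3j²(8 1 7; 0 -1 1) = Δ·Π!·Σ² = 7/510  (sign +1)
I_A²/I_B² = (1/680)/(7/510) = 3/28

3/28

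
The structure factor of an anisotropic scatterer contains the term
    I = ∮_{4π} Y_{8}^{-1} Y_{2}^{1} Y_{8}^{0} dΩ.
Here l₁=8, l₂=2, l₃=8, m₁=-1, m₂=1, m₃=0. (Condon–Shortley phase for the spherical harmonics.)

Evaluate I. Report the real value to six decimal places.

Rules hold: Σm=0, L=18 even, 6≤8≤10.
N = 17·5·17 = 1445
Δ = 2!·14!·2!/19! = 1/348840
Racah Σ t=0..2: t=0:+1/116121600 t=1:−1/25401600 t=2:+1/116121600 = -1/45158400
⇒ 3j(8 2 8; 0 0 0)² = 24/1615, sgn -1
Racah Σ t=1..2: t=1:−1/58060800 t=2:+1/50803200 = 1/406425600
⇒ 3j(8 2 8; -1 1 0)² = 1/3230, sgn +1
4πI² = N·(3j₀)²·(3jₘ)² = 12/1805
I = -1·√(0.0066482/4π) = -0.02300102

-0.023001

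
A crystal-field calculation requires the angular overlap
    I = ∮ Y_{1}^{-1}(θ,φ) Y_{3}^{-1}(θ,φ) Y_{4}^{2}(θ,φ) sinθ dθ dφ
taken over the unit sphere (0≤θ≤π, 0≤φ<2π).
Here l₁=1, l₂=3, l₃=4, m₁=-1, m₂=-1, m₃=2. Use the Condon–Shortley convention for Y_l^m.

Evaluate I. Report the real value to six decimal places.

Rules hold: Σm=0, L=8 even, 2≤4≤4.
N = 3·7·9 = 189
Δ = 0!·2!·6!/9! = 1/252
Racah Σ t=0..0: t=0:+1/36 = 1/36
⇒ 3j(1 3 4; 0 0 0)² = 4/63, sgn +1
Racah Σ t=0..0: t=0:+1/96 = 1/96
⇒ 3j(1 3 4; -1 -1 2)² = 5/84, sgn +1
4πI² = N·(3j₀)²·(3jₘ)² = 5/7
I = +1·√(0.714286/4π) = 0.23841361

0.238414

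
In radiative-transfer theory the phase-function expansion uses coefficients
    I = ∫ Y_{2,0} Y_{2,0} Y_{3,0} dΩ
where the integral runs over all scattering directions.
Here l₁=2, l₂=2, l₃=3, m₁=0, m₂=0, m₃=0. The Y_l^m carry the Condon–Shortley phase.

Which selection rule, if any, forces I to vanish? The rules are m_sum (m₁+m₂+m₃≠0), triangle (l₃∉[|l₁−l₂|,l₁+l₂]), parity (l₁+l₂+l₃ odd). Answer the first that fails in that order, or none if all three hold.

Σmᵢ = 0  ✓
l₃∈[|l₁−l₂|,l₁+l₂]=[0,4], have l₃=3  ✓
Σlᵢ = 7 ⇒ odd  ✗

parity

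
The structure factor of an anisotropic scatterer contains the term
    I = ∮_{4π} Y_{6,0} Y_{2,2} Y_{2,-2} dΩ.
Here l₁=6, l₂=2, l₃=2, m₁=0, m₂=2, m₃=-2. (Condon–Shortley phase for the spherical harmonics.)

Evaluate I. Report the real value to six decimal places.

|6−2|≤2≤6+2 violated ⇒ I = 0

0.000000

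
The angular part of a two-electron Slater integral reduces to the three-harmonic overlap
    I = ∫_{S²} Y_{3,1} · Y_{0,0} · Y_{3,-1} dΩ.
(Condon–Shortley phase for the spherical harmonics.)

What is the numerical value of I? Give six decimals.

Checks pass: Σm=0; 6 even; l₃=3∈[3,3].
(2·3+1)(2·0+1)(2·3+1) = 49
Δ: 0! 6! 0! / 7! → 1/7
sum: t=0:+1/36 = 1/36
3j²(3 0 3; 0 0 0) = Δ·Π!·Σ² = 1/7  (sign -1)
sum: t=0:+1/48 = 1/48
3j²(3 0 3; 1 0 -1) = Δ·Π!·Σ² = 1/7  (sign +1)
combine: 4πI² = 49·1/7·1/7 = 1/1
take √, sign -1: I = -0.28209479

-0.282095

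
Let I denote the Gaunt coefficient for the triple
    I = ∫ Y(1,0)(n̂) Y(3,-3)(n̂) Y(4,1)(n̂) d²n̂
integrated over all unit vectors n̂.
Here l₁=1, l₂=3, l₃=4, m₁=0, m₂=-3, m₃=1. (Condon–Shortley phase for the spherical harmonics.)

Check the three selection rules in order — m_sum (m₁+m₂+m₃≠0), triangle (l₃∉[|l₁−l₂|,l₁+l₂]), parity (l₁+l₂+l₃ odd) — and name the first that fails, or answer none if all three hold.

m₁+m₂+m₃ = 0 − 3 + 1 = -2  ✗
triangle: |1−3|=2 ≤ l₃=4 ≤ 1+3=4
parity: l₁+l₂+l₃ = 8 is even

m_sum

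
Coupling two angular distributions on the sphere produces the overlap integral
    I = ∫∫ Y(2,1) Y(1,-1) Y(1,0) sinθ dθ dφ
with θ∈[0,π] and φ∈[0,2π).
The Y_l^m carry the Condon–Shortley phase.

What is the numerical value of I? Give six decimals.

-0.218510

Checks pass: Σm=0; 4 even; l₃=1∈[1,3].
(2·2+1)(2·1+1)(2·1+1) = 45
Δ: 2! 2! 0! / 5! → 1/30
sum: t=1:−1/1 = -1/1
3j²(2 1 1; 0 0 0) = Δ·Π!·Σ² = 2/15  (sign +1)
sum: t=0:+1/2 = 1/2
3j²(2 1 1; 1 -1 0) = Δ·Π!·Σ² = 1/10  (sign -1)
combine: 4πI² = 45·2/15·1/10 = 3/5
take √, sign -1: I = -0.21850969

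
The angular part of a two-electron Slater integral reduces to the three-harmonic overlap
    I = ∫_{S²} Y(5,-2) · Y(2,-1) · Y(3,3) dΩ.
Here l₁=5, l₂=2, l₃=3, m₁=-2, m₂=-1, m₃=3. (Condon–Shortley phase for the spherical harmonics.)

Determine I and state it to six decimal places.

0.063396

Checks pass: Σm=0; 10 even; l₃=3∈[3,7].
(2·5+1)(2·2+1)(2·3+1) = 385
Δ: 4! 6! 0! / 11! → 1/2310
sum: t=2:+1/144 = 1/144
3j²(5 2 3; 0 0 0) = Δ·Π!·Σ² = 10/231  (sign -1)
sum: t=1:−1/4320 = -1/4320
3j²(5 2 3; -2 -1 3) = Δ·Π!·Σ² = 1/330  (sign -1)
combine: 4πI² = 385·10/231·1/330 = 5/99
take √, sign +1: I = 0.06339609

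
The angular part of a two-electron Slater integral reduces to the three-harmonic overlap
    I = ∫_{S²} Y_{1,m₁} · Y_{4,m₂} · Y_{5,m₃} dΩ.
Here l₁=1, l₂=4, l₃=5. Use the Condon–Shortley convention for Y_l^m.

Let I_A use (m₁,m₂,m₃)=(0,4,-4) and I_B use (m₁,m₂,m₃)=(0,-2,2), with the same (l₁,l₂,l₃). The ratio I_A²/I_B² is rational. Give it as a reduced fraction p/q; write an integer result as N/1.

3/7

l's match ⇒ only the (l;m) 3-j factors differ between A and B.
A: triangle coeff Δ(1,4,5) = 1/495; Σ_t [0,0]: t=0:+1/40320 = 1/40320; (3j)²=1/55 [(1 4 5; 0 4 -4)], sign=-1
B: triangle coeff Δ(1,4,5) = 1/495; Σ_t [0,0]: t=0:+1/1440 = 1/1440; (3j)²=7/165 [(1 4 5; 0 -2 2)], sign=-1
I_A²/I_B² = (1/55)/(7/165) = 3/7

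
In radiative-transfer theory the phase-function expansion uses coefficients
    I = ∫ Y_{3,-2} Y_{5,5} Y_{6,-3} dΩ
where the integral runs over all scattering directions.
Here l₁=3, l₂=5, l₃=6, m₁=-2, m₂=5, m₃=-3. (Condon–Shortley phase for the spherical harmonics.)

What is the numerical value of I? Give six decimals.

m-sum 0 ✓  L=14 even ✓  2≤6≤8 ✓
Π(2lᵢ+1) = 7×11×13 = 1001
triangle coeff Δ(3,5,6) = 1/675675
Σ_t [0,2]: t=0:+1/8640 t=1:−1/2304 t=2:+1/8640 = -7/34560
(3j)²=7/429 [(3 5 6; 0 0 0)], sign=-1
Σ_t [2,2]: t=2:+1/483840 = 1/483840
(3j)²=6/1001 [(3 5 6; -2 5 -3)], sign=-1
⇒ 4πI² = 14/143
I = (+1)√(14/143/(4π)) = 0.08826552

0.088266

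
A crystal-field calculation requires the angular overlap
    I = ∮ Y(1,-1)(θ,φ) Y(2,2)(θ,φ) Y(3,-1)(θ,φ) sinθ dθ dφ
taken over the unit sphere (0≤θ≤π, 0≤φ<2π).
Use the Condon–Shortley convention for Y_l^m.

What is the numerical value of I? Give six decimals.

-0.082589

Checks pass: Σm=0; 6 even; l₃=3∈[1,3].
(2·1+1)(2·2+1)(2·3+1) = 105
Δ: 0! 2! 4! / 7! → 1/105
sum: t=0:+1/4 = 1/4
3j²(1 2 3; 0 0 0) = Δ·Π!·Σ² = 3/35  (sign -1)
sum: t=0:+1/48 = 1/48
3j²(1 2 3; -1 2 -1) = Δ·Π!·Σ² = 1/105  (sign +1)
combine: 4πI² = 105·3/35·1/105 = 3/35
take √, sign -1: I = -0.08258890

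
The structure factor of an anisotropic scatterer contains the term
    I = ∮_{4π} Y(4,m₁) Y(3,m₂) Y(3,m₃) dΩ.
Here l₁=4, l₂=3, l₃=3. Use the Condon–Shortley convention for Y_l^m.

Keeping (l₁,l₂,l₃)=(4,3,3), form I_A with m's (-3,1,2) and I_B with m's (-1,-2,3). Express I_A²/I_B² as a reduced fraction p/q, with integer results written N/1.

7/15

Same 4,3,3: normalisation and zero-m 3j drop out of the ratio.
A: Δ: 4! 4! 2! / 11! → 1/34650; sum: t=3:−1/144 t=4:+1/288 = -1/288; 3j²(4 3 3; -3 1 2) = Δ·Π!·Σ² = 1/99  (sign +1)
B: Δ: 4! 4! 2! / 11! → 1/34650; sum: t=1:−1/288 = -1/288; 3j²(4 3 3; -1 -2 3) = Δ·Π!·Σ² = 5/231  (sign -1)
I_A²/I_B² = (1/99)/(5/231) = 7/15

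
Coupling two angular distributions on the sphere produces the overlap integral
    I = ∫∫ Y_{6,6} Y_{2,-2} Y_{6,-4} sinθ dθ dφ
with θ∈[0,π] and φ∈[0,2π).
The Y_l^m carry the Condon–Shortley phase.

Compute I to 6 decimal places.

Rules hold: Σm=0, L=14 even, 4≤6≤8.
N = 13·5·13 = 845
Δ = 2!·10!·2!/15! = 1/90090
Racah Σ t=0..2: t=0:+1/69120 t=1:−1/14400 t=2:+1/69120 = -7/172800
⇒ 3j(6 2 6; 0 0 0)² = 14/715, sgn -1
Racah Σ t=0..0: t=0:+1/14515200 = 1/14515200
⇒ 3j(6 2 6; 6 -2 -4)² = 2/455, sgn +1
4πI² = N·(3j₀)²·(3jₘ)² = 4/55
I = -1·√(0.0727273/4π) = -0.07607531

-0.076075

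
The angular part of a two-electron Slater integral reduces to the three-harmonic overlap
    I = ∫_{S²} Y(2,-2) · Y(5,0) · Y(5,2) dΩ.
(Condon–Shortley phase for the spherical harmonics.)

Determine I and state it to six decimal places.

Checks pass: Σm=0; 12 even; l₃=5∈[3,7].
(2·2+1)(2·5+1)(2·5+1) = 605
Δ: 2! 2! 8! / 13! → 1/38610
sum: t=0:+1/2880 t=1:−1/576 t=2:+1/2880 = -1/960
3j²(2 5 5; 0 0 0) = Δ·Π!·Σ² = 10/429  (sign +1)
sum: t=2:+1/2880 = 1/2880
3j²(2 5 5; -2 0 2) = Δ·Π!·Σ² = 14/429  (sign -1)
combine: 4πI² = 605·10/429·14/429 = 700/1521
take √, sign -1: I = -0.19137248

-0.191372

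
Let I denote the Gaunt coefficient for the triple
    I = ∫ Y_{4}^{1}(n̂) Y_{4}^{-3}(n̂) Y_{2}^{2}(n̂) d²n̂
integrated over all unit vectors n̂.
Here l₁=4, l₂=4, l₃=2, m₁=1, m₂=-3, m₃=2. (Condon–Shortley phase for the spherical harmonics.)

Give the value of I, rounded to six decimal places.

0.159270

m-sum 0 ✓  L=10 even ✓  0≤2≤8 ✓
Π(2lᵢ+1) = 9×9×5 = 405
triangle coeff Δ(4,4,2) = 1/13860
Σ_t [2,4]: t=2:+1/192 t=3:−1/36 t=4:+1/192 = -5/288
(3j)²=20/693 [(4 4 2; 0 0 0)], sign=-1
Σ_t [1,1]: t=1:−1/480 = -1/480
(3j)²=3/110 [(4 4 2; 1 -3 2)], sign=-1
⇒ 4πI² = 270/847
I = (+1)√(270/847/(4π)) = 0.15927046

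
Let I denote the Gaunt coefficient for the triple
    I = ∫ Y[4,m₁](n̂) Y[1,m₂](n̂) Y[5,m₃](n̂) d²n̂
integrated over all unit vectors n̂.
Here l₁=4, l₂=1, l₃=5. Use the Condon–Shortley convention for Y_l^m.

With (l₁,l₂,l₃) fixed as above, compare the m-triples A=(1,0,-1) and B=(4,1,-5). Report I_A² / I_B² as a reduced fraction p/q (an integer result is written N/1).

8/15

Shared (l₁,l₂,l₃)=(4,1,5): N and (l;000)² cancel in I_A²/I_B².
A: Δ = 0!·8!·2!/11! = 1/495; Racah Σ t=0..0: t=0:+1/720 = 1/720; ⇒ 3j(4 1 5; 1 0 -1)² = 8/165, sgn +1
B: Δ = 0!·8!·2!/11! = 1/495; Racah Σ t=0..0: t=0:+1/80640 = 1/80640; ⇒ 3j(4 1 5; 4 1 -5)² = 1/11, sgn +1
I_A²/I_B² = (8/165)/(1/11) = 8/15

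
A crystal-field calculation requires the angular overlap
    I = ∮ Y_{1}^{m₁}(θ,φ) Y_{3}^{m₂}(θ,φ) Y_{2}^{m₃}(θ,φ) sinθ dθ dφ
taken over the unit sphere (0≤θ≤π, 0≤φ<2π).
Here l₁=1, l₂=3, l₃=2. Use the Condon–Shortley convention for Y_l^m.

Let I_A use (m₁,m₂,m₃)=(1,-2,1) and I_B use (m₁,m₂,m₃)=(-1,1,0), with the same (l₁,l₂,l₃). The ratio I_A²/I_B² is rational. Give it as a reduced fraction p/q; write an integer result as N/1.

5/3

Same 1,3,2: normalisation and zero-m 3j drop out of the ratio.
A: Δ: 2! 0! 4! / 7! → 1/105; sum: t=0:+1/12 = 1/12; 3j²(1 3 2; 1 -2 1) = Δ·Π!·Σ² = 2/21  (sign -1)
B: Δ: 2! 0! 4! / 7! → 1/105; sum: t=2:+1/8 = 1/8; 3j²(1 3 2; -1 1 0) = Δ·Π!·Σ² = 2/35  (sign +1)
I_A²/I_B² = (2/21)/(2/35) = 5/3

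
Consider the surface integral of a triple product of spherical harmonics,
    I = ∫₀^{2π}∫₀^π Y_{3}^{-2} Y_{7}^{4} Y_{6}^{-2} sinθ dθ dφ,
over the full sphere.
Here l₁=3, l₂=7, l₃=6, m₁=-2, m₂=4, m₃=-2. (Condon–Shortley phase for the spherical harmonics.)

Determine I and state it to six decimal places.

0.049256

Checks pass: Σm=0; 16 even; l₃=6∈[4,10].
(2·3+1)(2·7+1)(2·6+1) = 1365
Δ: 4! 2! 10! / 17! → 1/2042040
sum: t=1:−1/207360 t=2:+1/57600 t=3:−1/207360 = 1/129600
3j²(3 7 6; 0 0 0) = Δ·Π!·Σ² = 168/12155  (sign +1)
sum: t=3:−1/967680 t=4:+1/725760 = 1/2903040
3j²(3 7 6; -2 4 -2) = Δ·Π!·Σ² = 5/3094  (sign +1)
combine: 4πI² = 1365·168/12155·5/3094 = 1260/41327
take √, sign +1: I = 0.04925648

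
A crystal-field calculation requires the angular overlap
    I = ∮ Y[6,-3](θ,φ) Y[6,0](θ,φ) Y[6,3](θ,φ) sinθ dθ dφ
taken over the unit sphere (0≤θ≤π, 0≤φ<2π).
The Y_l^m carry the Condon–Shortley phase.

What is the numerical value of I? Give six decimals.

0.123095

Rules hold: Σm=0, L=18 even, 0≤6≤12.
N = 13·13·13 = 2197
Δ = 6!·6!·6!/19! = 1/325909584
Racah Σ t=0..6: t=0:+1/373248000 t=1:−1/1728000 t=2:+1/110592 t=3:−1/46656 t=4:+1/110592 t=5:−1/1728000 t=6:+1/373248000 = -7/1555200
⇒ 3j(6 6 6; 0 0 0)² = 400/46189, sgn -1
Racah Σ t=3..6: t=3:−1/933120 t=4:+1/276480 t=5:−1/691200 t=6:+1/18662400 = 43/37324800
⇒ 3j(6 6 6; -3 0 3)² = 1849/184756, sgn -1
4πI² = N·(3j₀)²·(3jₘ)² = 2403700/12623809
I = +1·√(0.19041/4π) = 0.12309488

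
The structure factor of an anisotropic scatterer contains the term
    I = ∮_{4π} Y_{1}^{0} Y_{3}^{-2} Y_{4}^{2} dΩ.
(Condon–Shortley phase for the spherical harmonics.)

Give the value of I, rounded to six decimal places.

Rules hold: Σm=0, L=8 even, 2≤4≤4.
N = 3·7·9 = 189
Δ = 0!·2!·6!/9! = 1/252
Racah Σ t=0..0: t=0:+1/36 = 1/36
⇒ 3j(1 3 4; 0 0 0)² = 4/63, sgn +1
Racah Σ t=0..0: t=0:+1/120 = 1/120
⇒ 3j(1 3 4; 0 -2 2)² = 1/21, sgn +1
4πI² = N·(3j₀)²·(3jₘ)² = 4/7
I = +1·√(0.571429/4π) = 0.21324362

0.213244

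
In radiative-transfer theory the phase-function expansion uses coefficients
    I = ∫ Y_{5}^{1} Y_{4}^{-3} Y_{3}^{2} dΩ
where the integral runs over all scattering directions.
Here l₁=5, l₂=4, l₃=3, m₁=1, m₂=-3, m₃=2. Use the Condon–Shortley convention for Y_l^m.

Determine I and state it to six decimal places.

0.160929

Checks pass: Σm=0; 12 even; l₃=3∈[1,9].
(2·5+1)(2·4+1)(2·3+1) = 693
Δ: 6! 4! 2! / 13! → 1/180180
sum: t=2:+1/576 t=3:−1/144 t=4:+1/576 = -1/288
3j²(5 4 3; 0 0 0) = Δ·Π!·Σ² = 20/1001  (sign +1)
sum: t=0:+1/17280 t=1:−1/1440 = -11/17280
3j²(5 4 3; 1 -3 2) = Δ·Π!·Σ² = 11/468  (sign +1)
combine: 4πI² = 693·20/1001·11/468 = 55/169
take √, sign +1: I = 0.16092854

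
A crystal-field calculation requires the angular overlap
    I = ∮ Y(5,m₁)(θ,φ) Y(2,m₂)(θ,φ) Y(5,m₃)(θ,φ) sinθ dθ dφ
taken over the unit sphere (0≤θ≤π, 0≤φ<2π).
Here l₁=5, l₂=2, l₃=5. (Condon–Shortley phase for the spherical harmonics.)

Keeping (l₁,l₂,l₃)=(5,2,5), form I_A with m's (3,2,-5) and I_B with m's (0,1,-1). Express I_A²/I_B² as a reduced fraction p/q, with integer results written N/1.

Shared (l₁,l₂,l₃)=(5,2,5): N and (l;000)² cancel in I_A²/I_B².
A: Δ = 2!·8!·2!/13! = 1/38610; Racah Σ t=2..2: t=2:+1/161280 = 1/161280; ⇒ 3j(5 2 5; 3 2 -5)² = 1/143, sgn +1
B: Δ = 2!·8!·2!/13! = 1/38610; Racah Σ t=1..2: t=1:−1/1152 t=2:+1/1440 = -1/5760; ⇒ 3j(5 2 5; 0 1 -1)² = 1/858, sgn -1
I_A²/I_B² = (1/143)/(1/858) = 6/1

6/1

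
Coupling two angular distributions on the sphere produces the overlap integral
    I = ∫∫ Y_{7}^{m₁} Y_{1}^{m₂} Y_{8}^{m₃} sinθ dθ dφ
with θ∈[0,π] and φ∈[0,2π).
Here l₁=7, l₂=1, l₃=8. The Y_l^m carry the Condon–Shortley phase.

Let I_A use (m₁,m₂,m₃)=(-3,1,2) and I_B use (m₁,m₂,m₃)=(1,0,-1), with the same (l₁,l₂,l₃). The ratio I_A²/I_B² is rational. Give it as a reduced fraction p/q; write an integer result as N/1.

5/21

Shared (l₁,l₂,l₃)=(7,1,8): N and (l;000)² cancel in I_A²/I_B².
A: Δ = 0!·14!·2!/17! = 1/2040; Racah Σ t=0..0: t=0:+1/174182400 = 1/174182400; ⇒ 3j(7 1 8; -3 1 2)² = 1/136, sgn +1
B: Δ = 0!·14!·2!/17! = 1/2040; Racah Σ t=0..0: t=0:+1/29030400 = 1/29030400; ⇒ 3j(7 1 8; 1 0 -1)² = 21/680, sgn -1
I_A²/I_B² = (1/136)/(21/680) = 5/21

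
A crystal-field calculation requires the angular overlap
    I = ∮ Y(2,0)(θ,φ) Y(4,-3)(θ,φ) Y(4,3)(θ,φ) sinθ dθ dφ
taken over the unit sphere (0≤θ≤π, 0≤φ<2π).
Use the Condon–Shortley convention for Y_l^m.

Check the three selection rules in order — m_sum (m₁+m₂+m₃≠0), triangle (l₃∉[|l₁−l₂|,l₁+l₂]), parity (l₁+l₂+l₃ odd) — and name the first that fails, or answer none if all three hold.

none

m₁+m₂+m₃ = 0 − 3 + 3 = 0  ✓
triangle: |2−4|=2 ≤ l₃=4 ≤ 2+4=6  ✓
parity: l₁+l₂+l₃ = 10 is even  ✓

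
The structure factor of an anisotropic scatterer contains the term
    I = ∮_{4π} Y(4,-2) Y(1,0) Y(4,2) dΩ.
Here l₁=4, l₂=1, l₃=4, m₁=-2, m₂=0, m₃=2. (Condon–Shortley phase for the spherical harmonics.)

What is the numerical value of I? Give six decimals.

L=9 odd ⇒ parity kills the (l;000) factor ⇒ I = 0

0.000000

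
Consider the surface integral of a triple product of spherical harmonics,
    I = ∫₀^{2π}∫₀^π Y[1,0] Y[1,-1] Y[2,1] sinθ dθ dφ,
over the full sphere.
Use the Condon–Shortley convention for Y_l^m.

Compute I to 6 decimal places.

m-sum 0 ✓  L=4 even ✓  0≤2≤2 ✓
Π(2lᵢ+1) = 3×3×5 = 45
triangle coeff Δ(1,1,2) = 1/30
Σ_t [0,0]: t=0:+1/1 = 1/1
(3j)²=2/15 [(1 1 2; 0 0 0)], sign=+1
Σ_t [0,0]: t=0:+1/2 = 1/2
(3j)²=1/10 [(1 1 2; 0 -1 1)], sign=-1
⇒ 4πI² = 3/5
I = (-1)√(3/5/(4π)) = -0.21850969

-0.218510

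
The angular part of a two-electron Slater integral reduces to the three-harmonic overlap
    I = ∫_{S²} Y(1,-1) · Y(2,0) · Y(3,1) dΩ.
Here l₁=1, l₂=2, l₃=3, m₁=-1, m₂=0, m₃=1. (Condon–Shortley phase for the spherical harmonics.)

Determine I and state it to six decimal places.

-0.202301

Checks pass: Σm=0; 6 even; l₃=3∈[1,3].
(2·1+1)(2·2+1)(2·3+1) = 105
Δ: 0! 2! 4! / 7! → 1/105
sum: t=0:+1/4 = 1/4
3j²(1 2 3; 0 0 0) = Δ·Π!·Σ² = 3/35  (sign -1)
sum: t=0:+1/8 = 1/8
3j²(1 2 3; -1 0 1) = Δ·Π!·Σ² = 2/35  (sign +1)
combine: 4πI² = 105·3/35·2/35 = 18/35
take √, sign -1: I = -0.20230066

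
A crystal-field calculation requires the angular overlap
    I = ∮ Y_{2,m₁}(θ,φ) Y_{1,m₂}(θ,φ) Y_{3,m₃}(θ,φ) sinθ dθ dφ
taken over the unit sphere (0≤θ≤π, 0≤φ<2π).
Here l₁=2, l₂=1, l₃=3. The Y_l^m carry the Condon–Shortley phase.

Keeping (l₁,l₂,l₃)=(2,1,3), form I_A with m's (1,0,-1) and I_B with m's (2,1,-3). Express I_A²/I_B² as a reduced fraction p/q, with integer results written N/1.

8/15

Same 2,1,3: normalisation and zero-m 3j drop out of the ratio.
A: Δ: 0! 4! 2! / 7! → 1/105; sum: t=0:+1/6 = 1/6; 3j²(2 1 3; 1 0 -1) = Δ·Π!·Σ² = 8/105  (sign +1)
B: Δ: 0! 4! 2! / 7! → 1/105; sum: t=0:+1/48 = 1/48; 3j²(2 1 3; 2 1 -3) = Δ·Π!·Σ² = 1/7  (sign +1)
I_A²/I_B² = (8/105)/(1/7) = 8/15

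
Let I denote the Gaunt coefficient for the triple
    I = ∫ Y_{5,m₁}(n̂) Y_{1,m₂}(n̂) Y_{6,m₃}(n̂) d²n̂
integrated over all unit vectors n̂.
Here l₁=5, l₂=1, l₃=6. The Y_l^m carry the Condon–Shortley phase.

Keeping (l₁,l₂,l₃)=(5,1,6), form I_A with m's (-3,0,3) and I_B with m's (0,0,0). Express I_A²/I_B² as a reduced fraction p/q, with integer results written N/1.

3/4

l's match ⇒ only the (l;m) 3-j factors differ between A and B.
A: triangle coeff Δ(5,1,6) = 1/858; Σ_t [0,0]: t=0:+1/80640 = 1/80640; (3j)²=9/286 [(5 1 6; -3 0 3)], sign=-1
B: triangle coeff Δ(5,1,6) = 1/858; Σ_t [0,0]: t=0:+1/14400 = 1/14400; (3j)²=6/143 [(5 1 6; 0 0 0)], sign=+1
I_A²/I_B² = (9/286)/(6/143) = 3/4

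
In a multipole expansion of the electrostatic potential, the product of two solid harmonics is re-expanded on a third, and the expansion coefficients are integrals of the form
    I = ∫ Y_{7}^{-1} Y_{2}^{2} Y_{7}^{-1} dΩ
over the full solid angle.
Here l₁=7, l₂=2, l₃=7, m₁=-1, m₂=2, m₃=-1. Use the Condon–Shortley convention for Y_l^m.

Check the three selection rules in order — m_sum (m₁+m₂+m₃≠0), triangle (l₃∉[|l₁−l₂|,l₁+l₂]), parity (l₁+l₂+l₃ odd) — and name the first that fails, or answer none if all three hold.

m₁+m₂+m₃ = -1 + 2 − 1 = 0  ✓
triangle: |7−2|=5 ≤ l₃=7 ≤ 7+2=9  ✓
parity: l₁+l₂+l₃ = 16 is even  ✓

none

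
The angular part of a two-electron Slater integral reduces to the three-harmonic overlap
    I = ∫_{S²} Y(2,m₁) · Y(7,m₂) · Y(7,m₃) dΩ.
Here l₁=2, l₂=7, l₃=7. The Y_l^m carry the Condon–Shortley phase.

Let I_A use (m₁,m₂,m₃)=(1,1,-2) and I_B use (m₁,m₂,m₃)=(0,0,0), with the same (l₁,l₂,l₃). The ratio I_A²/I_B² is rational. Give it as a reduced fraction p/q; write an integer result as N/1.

Same 2,7,7: normalisation and zero-m 3j drop out of the ratio.
A: Δ: 2! 2! 12! / 17! → 1/185640; sum: t=0:+1/1935360 t=1:−1/1209600 = -1/3225600; 3j²(2 7 7; 1 1 -2) = Δ·Π!·Σ² = 243/61880  (sign +1)
B: Δ: 2! 2! 12! / 17! → 1/185640; sum: t=0:+1/2419200 t=1:−1/518400 t=2:+1/2419200 = -1/907200; 3j²(2 7 7; 0 0 0) = Δ·Π!·Σ² = 56/3315  (sign +1)
I_A²/I_B² = (243/61880)/(56/3315) = 729/3136

729/3136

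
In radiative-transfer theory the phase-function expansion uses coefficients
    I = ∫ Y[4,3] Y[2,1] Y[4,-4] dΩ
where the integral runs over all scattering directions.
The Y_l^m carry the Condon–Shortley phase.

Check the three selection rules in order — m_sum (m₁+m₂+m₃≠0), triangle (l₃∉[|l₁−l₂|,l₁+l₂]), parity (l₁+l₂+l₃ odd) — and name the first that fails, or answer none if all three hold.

m₁+m₂+m₃ = 3 + 1 − 4 = 0  ✓
triangle: |4−2|=2 ≤ l₃=4 ≤ 4+2=6  ✓
parity: l₁+l₂+l₃ = 10 is even  ✓

none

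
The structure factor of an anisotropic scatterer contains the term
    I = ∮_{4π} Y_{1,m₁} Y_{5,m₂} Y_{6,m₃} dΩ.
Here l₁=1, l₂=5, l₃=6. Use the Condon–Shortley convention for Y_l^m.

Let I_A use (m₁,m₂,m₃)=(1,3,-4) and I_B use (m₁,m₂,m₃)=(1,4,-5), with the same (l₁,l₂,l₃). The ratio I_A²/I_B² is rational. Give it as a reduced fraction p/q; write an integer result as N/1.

Same 1,5,6: normalisation and zero-m 3j drop out of the ratio.
A: Δ: 0! 2! 10! / 13! → 1/858; sum: t=0:+1/161280 = 1/161280; 3j²(1 5 6; 1 3 -4) = Δ·Π!·Σ² = 15/286  (sign +1)
B: Δ: 0! 2! 10! / 13! → 1/858; sum: t=0:+1/725760 = 1/725760; 3j²(1 5 6; 1 4 -5) = Δ·Π!·Σ² = 5/78  (sign -1)
I_A²/I_B² = (15/286)/(5/78) = 9/11

9/11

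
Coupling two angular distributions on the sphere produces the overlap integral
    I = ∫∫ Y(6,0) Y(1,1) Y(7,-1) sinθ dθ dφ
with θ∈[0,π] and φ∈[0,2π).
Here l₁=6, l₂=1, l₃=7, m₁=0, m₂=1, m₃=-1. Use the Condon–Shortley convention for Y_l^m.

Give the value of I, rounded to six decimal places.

-0.185147

Rules hold: Σm=0, L=14 even, 5≤7≤7.
N = 13·3·15 = 585
Δ = 0!·12!·2!/15! = 1/1365
Racah Σ t=0..0: t=0:+1/518400 = 1/518400
⇒ 3j(6 1 7; 0 0 0)² = 7/195, sgn -1
Racah Σ t=0..0: t=0:+1/1036800 = 1/1036800
⇒ 3j(6 1 7; 0 1 -1)² = 4/195, sgn +1
4πI² = N·(3j₀)²·(3jₘ)² = 28/65
I = -1·√(0.430769/4π) = -0.18514731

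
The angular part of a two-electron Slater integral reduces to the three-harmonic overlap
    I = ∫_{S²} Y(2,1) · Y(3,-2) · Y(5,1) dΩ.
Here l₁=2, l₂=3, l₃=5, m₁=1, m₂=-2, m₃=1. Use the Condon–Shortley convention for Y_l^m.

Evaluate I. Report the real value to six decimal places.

-0.117387

Checks pass: Σm=0; 10 even; l₃=5∈[1,5].
(2·2+1)(2·3+1)(2·5+1) = 385
Δ: 0! 4! 6! / 11! → 1/2310
sum: t=0:+1/144 = 1/144
3j²(2 3 5; 0 0 0) = Δ·Π!·Σ² = 10/231  (sign -1)
sum: t=0:+1/720 = 1/720
3j²(2 3 5; 1 -2 1) = Δ·Π!·Σ² = 4/385  (sign +1)
combine: 4πI² = 385·10/231·4/385 = 40/231
take √, sign -1: I = -0.11738675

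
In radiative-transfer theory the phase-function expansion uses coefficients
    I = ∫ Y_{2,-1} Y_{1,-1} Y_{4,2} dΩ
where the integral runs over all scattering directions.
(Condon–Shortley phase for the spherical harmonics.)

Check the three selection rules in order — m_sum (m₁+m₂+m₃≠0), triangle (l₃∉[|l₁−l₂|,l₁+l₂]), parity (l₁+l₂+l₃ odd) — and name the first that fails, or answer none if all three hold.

triangle

m₁+m₂+m₃ = -1 − 1 + 2 = 0  ✓
triangle: |2−1|=1 ≤ l₃=4 ≤ 2+1=3  ✗
parity: l₁+l₂+l₃ = 7 is odd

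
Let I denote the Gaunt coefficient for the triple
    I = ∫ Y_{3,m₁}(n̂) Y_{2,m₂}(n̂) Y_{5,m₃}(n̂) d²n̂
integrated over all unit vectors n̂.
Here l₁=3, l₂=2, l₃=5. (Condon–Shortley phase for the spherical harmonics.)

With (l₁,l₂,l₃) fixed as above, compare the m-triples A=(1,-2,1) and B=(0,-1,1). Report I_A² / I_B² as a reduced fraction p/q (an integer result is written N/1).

Shared (l₁,l₂,l₃)=(3,2,5): N and (l;000)² cancel in I_A²/I_B².
A: Δ = 0!·6!·4!/11! = 1/2310; Racah Σ t=0..0: t=0:+1/1152 = 1/1152; ⇒ 3j(3 2 5; 1 -2 1)² = 1/154, sgn +1
B: Δ = 0!·6!·4!/11! = 1/2310; Racah Σ t=0..0: t=0:+1/216 = 1/216; ⇒ 3j(3 2 5; 0 -1 1)² = 8/231, sgn +1
I_A²/I_B² = (1/154)/(8/231) = 3/16

3/16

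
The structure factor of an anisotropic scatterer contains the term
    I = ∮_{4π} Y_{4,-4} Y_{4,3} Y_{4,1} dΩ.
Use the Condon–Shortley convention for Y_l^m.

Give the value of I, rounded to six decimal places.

-0.168431

m-sum 0 ✓  L=12 even ✓  0≤4≤8 ✓
Π(2lᵢ+1) = 9×9×9 = 729
triangle coeff Δ(4,4,4) = 1/450450
Σ_t [0,4]: t=0:+1/13824 t=1:−1/216 t=2:+1/64 t=3:−1/216 t=4:+1/13824 = 5/768
(3j)²=18/1001 [(4 4 4; 0 0 0)], sign=+1
Σ_t [4,4]: t=4:+1/3456 = 1/3456
(3j)²=35/1287 [(4 4 4; -4 3 1)], sign=-1
⇒ 4πI² = 7290/20449
I = (-1)√(7290/20449/(4π)) = -0.16843130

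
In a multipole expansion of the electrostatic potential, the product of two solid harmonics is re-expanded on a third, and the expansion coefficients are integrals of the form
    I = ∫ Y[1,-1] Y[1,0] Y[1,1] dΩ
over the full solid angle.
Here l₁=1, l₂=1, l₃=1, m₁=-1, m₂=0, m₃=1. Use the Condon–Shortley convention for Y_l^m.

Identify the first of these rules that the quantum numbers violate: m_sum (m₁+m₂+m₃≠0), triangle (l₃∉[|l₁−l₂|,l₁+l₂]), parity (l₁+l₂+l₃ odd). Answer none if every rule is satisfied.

m₁+m₂+m₃ = -1 + 0 + 1 = 0  ✓
triangle: |1−1|=0 ≤ l₃=1 ≤ 1+1=2  ✓
parity: l₁+l₂+l₃ = 3 is odd  ✗

parity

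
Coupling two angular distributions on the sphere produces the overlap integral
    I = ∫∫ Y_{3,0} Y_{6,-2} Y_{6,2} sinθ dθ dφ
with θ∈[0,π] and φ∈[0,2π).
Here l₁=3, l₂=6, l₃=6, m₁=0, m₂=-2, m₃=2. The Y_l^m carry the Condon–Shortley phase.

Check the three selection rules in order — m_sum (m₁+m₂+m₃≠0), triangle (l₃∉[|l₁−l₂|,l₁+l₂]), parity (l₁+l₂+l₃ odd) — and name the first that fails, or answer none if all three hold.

m₁+m₂+m₃ = 0 − 2 + 2 = 0  ✓
triangle: |3−6|=3 ≤ l₃=6 ≤ 3+6=9  ✓
parity: l₁+l₂+l₃ = 15 is odd  ✗

parity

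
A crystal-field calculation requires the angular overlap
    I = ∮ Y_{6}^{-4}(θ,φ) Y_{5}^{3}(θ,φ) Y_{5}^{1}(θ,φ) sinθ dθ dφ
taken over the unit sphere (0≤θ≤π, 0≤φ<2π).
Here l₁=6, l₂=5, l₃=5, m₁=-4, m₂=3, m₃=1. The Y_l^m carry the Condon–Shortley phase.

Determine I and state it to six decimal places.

Rules hold: Σm=0, L=16 even, 1≤5≤11.
N = 13·11·11 = 1573
Δ = 6!·6!·4!/17! = 1/28588560
Racah Σ t=1..5: t=1:−1/345600 t=2:+1/13824 t=3:−1/5184 t=4:+1/13824 t=5:−1/345600 = -7/129600
⇒ 3j(6 5 5; 0 0 0)² = 80/7293, sgn +1
Racah Σ t=4..6: t=4:+1/829440 t=5:−1/86400 t=6:+1/138240 = -13/4147200
⇒ 3j(6 5 5; -4 3 1)² = 13/3740, sgn -1
4πI² = N·(3j₀)²·(3jₘ)² = 52/867
I = -1·√(0.0599769/4π) = -0.06908555

-0.069086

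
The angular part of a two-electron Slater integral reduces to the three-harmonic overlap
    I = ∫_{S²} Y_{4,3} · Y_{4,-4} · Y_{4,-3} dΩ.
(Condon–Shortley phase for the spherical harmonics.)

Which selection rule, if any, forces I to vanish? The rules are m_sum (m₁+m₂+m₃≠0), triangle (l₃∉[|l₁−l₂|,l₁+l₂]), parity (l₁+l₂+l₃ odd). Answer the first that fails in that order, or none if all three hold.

m₁+m₂+m₃ = 3 − 4 − 3 = -4  ✗
triangle: |4−4|=0 ≤ l₃=4 ≤ 4+4=8
parity: l₁+l₂+l₃ = 12 is even

m_sum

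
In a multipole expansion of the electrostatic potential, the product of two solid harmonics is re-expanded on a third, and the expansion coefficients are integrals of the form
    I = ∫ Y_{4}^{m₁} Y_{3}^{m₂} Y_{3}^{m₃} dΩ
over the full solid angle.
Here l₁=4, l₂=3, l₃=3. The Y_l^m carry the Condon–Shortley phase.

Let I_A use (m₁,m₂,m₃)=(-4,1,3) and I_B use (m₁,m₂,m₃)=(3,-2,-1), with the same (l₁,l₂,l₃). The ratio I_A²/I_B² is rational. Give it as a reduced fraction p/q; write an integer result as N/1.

Same 4,3,3: normalisation and zero-m 3j drop out of the ratio.
A: Δ: 4! 4! 2! / 11! → 1/34650; sum: t=4:+1/1152 = 1/1152; 3j²(4 3 3; -4 1 3) = Δ·Π!·Σ² = 1/33  (sign +1)
B: Δ: 4! 4! 2! / 11! → 1/34650; sum: t=0:+1/144 t=1:−1/288 = 1/288; 3j²(4 3 3; 3 -2 -1) = Δ·Π!·Σ² = 1/99  (sign +1)
I_A²/I_B² = (1/33)/(1/99) = 3/1

3/1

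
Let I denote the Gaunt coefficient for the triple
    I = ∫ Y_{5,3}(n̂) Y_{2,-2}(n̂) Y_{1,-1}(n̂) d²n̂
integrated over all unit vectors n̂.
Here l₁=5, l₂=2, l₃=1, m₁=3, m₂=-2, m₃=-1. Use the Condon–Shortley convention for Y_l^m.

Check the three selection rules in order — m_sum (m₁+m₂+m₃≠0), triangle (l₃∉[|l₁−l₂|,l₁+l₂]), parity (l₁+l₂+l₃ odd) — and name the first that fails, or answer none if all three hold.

triangle

azimuthal sum: 3 − 2 − 1 = 0  ✓
3 ≤ 1 ≤ 7 (triangle on l)  ✗
L = 5 + 2 + 1 = 8 (even)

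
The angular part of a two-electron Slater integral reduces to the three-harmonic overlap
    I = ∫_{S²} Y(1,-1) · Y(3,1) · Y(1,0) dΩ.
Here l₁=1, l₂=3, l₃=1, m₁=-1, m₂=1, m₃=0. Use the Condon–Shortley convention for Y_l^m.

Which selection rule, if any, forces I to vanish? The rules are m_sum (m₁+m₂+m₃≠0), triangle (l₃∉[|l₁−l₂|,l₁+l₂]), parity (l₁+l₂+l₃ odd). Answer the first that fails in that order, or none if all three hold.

azimuthal sum: -1 + 1 + 0 = 0  ✓
2 ≤ 1 ≤ 4 (triangle on l)  ✗
L = 1 + 3 + 1 = 5 (odd)

triangle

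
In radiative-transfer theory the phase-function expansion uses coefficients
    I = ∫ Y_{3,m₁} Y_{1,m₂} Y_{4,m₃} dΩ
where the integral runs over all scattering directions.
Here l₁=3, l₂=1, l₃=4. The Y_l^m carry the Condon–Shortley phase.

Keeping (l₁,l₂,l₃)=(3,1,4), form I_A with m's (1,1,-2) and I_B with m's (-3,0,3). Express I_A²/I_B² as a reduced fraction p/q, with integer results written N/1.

Shared (l₁,l₂,l₃)=(3,1,4): N and (l;000)² cancel in I_A²/I_B².
A: Δ = 0!·6!·2!/9! = 1/252; Racah Σ t=0..0: t=0:+1/96 = 1/96; ⇒ 3j(3 1 4; 1 1 -2)² = 5/84, sgn +1
B: Δ = 0!·6!·2!/9! = 1/252; Racah Σ t=0..0: t=0:+1/720 = 1/720; ⇒ 3j(3 1 4; -3 0 3)² = 1/36, sgn -1
I_A²/I_B² = (5/84)/(1/36) = 15/7

15/7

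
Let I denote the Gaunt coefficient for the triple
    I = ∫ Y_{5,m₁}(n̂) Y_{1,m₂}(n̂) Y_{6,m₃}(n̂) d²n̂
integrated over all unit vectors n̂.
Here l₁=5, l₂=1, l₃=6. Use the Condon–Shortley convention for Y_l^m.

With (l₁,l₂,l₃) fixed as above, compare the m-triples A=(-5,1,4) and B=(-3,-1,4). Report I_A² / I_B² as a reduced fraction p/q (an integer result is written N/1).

1/45

Same 5,1,6: normalisation and zero-m 3j drop out of the ratio.
A: Δ: 0! 10! 2! / 13! → 1/858; sum: t=0:+1/7257600 = 1/7257600; 3j²(5 1 6; -5 1 4) = Δ·Π!·Σ² = 1/858  (sign +1)
B: Δ: 0! 10! 2! / 13! → 1/858; sum: t=0:+1/161280 = 1/161280; 3j²(5 1 6; -3 -1 4) = Δ·Π!·Σ² = 15/286  (sign +1)
I_A²/I_B² = (1/858)/(15/286) = 1/45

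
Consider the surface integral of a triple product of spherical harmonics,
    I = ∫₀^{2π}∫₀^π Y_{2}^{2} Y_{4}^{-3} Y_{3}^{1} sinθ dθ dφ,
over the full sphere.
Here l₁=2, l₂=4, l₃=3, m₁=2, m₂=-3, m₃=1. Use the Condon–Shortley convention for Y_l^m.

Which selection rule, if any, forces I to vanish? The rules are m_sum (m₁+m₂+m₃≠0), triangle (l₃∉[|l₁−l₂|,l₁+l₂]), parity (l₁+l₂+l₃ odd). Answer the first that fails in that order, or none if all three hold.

azimuthal sum: 2 − 3 + 1 = 0  ✓
2 ≤ 3 ≤ 6 (triangle on l)  ✓
L = 2 + 4 + 3 = 9 (odd)  ✗

parity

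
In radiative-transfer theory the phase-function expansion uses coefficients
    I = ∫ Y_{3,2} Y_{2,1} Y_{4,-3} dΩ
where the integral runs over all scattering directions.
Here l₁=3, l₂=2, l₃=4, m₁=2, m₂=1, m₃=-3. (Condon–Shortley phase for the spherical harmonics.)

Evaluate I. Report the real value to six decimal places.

L=9 odd ⇒ parity kills the (l;000) factor ⇒ I = 0

0.000000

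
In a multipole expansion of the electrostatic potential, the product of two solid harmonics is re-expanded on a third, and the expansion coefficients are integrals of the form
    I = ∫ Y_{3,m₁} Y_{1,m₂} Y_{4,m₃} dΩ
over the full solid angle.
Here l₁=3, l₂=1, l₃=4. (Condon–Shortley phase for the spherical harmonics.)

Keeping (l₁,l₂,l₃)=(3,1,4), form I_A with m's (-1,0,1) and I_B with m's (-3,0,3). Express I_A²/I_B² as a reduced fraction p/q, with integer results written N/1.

15/7

l's match ⇒ only the (l;m) 3-j factors differ between A and B.
A: triangle coeff Δ(3,1,4) = 1/252; Σ_t [0,0]: t=0:+1/48 = 1/48; (3j)²=5/84 [(3 1 4; -1 0 1)], sign=-1
B: triangle coeff Δ(3,1,4) = 1/252; Σ_t [0,0]: t=0:+1/720 = 1/720; (3j)²=1/36 [(3 1 4; -3 0 3)], sign=-1
I_A²/I_B² = (5/84)/(1/36) = 15/7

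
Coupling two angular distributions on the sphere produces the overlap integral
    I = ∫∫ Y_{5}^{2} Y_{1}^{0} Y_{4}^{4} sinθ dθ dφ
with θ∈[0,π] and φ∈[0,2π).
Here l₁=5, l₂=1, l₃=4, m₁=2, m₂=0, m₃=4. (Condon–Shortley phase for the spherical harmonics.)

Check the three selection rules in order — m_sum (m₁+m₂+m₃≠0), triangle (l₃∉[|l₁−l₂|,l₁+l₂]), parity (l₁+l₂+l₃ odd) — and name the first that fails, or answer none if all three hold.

m_sum

azimuthal sum: 2 + 0 + 4 = 6  ✗
4 ≤ 4 ≤ 6 (triangle on l)
L = 5 + 1 + 4 = 10 (even)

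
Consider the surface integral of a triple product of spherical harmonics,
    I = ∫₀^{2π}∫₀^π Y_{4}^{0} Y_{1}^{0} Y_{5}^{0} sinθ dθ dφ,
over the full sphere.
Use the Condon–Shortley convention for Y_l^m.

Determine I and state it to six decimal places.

0.245532

m-sum 0 ✓  L=10 even ✓  3≤5≤5 ✓
Π(2lᵢ+1) = 9×3×11 = 297
triangle coeff Δ(4,1,5) = 1/495
Σ_t [0,0]: t=0:+1/576 = 1/576
(3j)²=5/99 [(4 1 5; 0 0 0)], sign=-1
(m-triple is (0,0,0) — same symbol as above.)
⇒ 4πI² = 25/33
I = (+1)√(25/33/(4π)) = 0.24553200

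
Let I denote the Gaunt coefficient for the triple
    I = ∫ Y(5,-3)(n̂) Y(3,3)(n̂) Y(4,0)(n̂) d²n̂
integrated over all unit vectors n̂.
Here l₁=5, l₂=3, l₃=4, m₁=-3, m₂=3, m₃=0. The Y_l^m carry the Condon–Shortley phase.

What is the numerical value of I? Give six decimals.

0.196280

Rules hold: Σm=0, L=12 even, 2≤4≤8.
N = 11·7·9 = 693
Δ = 4!·6!·2!/13! = 1/180180
Racah Σ t=1..3: t=1:−1/576 t=2:+1/144 t=3:−1/576 = 1/288
⇒ 3j(5 3 4; 0 0 0)² = 20/1001, sgn +1
Racah Σ t=4..4: t=4:+1/2304 = 1/2304
⇒ 3j(5 3 4; -3 3 0)² = 5/143, sgn +1
4πI² = N·(3j₀)²·(3jₘ)² = 900/1859
I = +1·√(0.484131/4π) = 0.19628026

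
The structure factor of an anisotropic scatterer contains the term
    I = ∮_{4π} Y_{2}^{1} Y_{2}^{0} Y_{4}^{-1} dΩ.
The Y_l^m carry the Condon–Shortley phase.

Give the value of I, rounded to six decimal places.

Rules hold: Σm=0, L=8 even, 0≤4≤4.
N = 5·5·9 = 225
Δ = 0!·4!·4!/9! = 1/630
Racah Σ t=0..0: t=0:+1/16 = 1/16
⇒ 3j(2 2 4; 0 0 0)² = 2/35, sgn +1
Racah Σ t=0..0: t=0:+1/24 = 1/24
⇒ 3j(2 2 4; 1 0 -1)² = 1/21, sgn -1
4πI² = N·(3j₀)²·(3jₘ)² = 30/49
I = -1·√(0.612245/4π) = -0.22072812

-0.220728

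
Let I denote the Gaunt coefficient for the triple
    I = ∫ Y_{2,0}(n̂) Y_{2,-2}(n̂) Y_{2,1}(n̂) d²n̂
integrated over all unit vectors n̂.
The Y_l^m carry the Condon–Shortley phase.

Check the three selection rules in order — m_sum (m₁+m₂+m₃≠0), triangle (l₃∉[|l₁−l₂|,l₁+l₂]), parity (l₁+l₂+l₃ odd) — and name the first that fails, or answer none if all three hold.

azimuthal sum: 0 − 2 + 1 = -1  ✗
0 ≤ 2 ≤ 4 (triangle on l)
L = 2 + 2 + 2 = 6 (even)

m_sum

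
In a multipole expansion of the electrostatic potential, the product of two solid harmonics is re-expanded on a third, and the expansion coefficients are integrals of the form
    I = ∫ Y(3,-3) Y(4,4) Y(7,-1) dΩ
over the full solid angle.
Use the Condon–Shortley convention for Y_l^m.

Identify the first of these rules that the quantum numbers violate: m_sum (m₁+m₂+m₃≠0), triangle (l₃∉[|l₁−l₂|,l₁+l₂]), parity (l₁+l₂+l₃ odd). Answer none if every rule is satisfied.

none

m₁+m₂+m₃ = -3 + 4 − 1 = 0  ✓
triangle: |3−4|=1 ≤ l₃=7 ≤ 3+4=7  ✓
parity: l₁+l₂+l₃ = 14 is even  ✓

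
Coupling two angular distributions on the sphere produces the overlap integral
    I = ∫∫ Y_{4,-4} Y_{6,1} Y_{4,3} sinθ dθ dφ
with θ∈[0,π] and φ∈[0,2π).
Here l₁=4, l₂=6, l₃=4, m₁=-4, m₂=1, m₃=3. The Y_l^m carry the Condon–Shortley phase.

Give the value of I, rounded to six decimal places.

0.065188

Rules hold: Σm=0, L=14 even, 2≤4≤10.
N = 9·13·9 = 1053
Δ = 6!·2!·6!/15! = 1/1261260
Racah Σ t=2..4: t=2:+1/4608 t=3:−1/1296 t=4:+1/4608 = -7/20736
⇒ 3j(4 6 4; 0 0 0)² = 20/1287, sgn -1
Racah Σ t=6..6: t=6:+1/172800 = 1/172800
⇒ 3j(4 6 4; -4 1 3)² = 7/2145, sgn -1
4πI² = N·(3j₀)²·(3jₘ)² = 84/1573
I = +1·√(0.0534011/4π) = 0.06518840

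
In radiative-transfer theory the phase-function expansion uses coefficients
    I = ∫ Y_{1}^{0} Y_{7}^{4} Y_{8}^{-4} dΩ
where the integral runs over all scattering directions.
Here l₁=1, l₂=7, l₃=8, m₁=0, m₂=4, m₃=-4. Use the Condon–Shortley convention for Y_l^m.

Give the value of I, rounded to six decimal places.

0.211986

m-sum 0 ✓  L=16 even ✓  6≤8≤8 ✓
Π(2lᵢ+1) = 3×15×17 = 765
triangle coeff Δ(1,7,8) = 1/2040
Σ_t [0,0]: t=0:+1/25401600 = 1/25401600
(3j)²=8/255 [(1 7 8; 0 0 0)], sign=+1
Σ_t [0,0]: t=0:+1/239500800 = 1/239500800
(3j)²=2/85 [(1 7 8; 0 4 -4)], sign=+1
⇒ 4πI² = 48/85
I = (+1)√(48/85/(4π)) = 0.21198553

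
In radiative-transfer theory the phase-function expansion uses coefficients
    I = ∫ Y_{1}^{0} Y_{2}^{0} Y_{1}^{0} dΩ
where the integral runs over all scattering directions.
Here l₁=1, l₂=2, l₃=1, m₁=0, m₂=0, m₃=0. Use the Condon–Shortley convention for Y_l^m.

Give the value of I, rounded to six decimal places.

m-sum 0 ✓  L=4 even ✓  1≤1≤3 ✓
Π(2lᵢ+1) = 3×5×3 = 45
triangle coeff Δ(1,2,1) = 1/30
Σ_t [1,1]: t=1:−1/1 = -1/1
(3j)²=2/15 [(1 2 1; 0 0 0)], sign=+1
(m-triple is (0,0,0) — same symbol as above.)
⇒ 4πI² = 4/5
I = (+1)√(4/5/(4π)) = 0.25231325

0.252313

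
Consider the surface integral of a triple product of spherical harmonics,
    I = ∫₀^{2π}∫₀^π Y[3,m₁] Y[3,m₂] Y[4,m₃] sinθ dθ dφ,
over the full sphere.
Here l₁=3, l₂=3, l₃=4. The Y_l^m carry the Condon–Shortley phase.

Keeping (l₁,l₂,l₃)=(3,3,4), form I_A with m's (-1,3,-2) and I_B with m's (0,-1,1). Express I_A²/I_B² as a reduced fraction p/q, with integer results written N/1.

18/5

Same 3,3,4: normalisation and zero-m 3j drop out of the ratio.
A: Δ: 2! 4! 4! / 11! → 1/34650; sum: t=2:+1/192 = 1/192; 3j²(3 3 4; -1 3 -2) = Δ·Π!·Σ² = 3/77  (sign +1)
B: Δ: 2! 4! 4! / 11! → 1/34650; sum: t=0:+1/48 t=1:−1/24 t=2:+1/288 = -5/288; 3j²(3 3 4; 0 -1 1) = Δ·Π!·Σ² = 5/462  (sign +1)
I_A²/I_B² = (3/77)/(5/462) = 18/5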